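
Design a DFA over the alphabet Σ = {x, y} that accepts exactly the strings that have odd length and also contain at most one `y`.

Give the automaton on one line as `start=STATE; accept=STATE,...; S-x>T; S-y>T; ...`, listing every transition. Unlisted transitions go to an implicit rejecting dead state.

Build one automaton per condition and run them in lockstep. The first has 2 states tracking the input length modulo 2; the second has 3 states tracking the count of `y`s, saturating at 2. A product state is a pair (one from each), accepting exactly when both do.
        x   y  
>  q0   q1  q2 
 * q1   q0  q3 
 * q2   q3  q4 
   q3   q2  q5 
   q4   q5  q5 
   q5   q4  q4 
(> = start, * = accepting)

start=q0; accept=q1,q2; q0-x>q1; q0-y>q2; q1-x>q0; q1-y>q3; q2-x>q3; q2-y>q4; q3-x>q2; q3-y>q5; q4-x>q5; q4-y>q5; q5-x>q4; q5-y>q4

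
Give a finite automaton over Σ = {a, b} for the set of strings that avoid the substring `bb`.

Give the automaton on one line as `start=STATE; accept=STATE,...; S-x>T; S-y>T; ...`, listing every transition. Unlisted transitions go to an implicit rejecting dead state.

Track partial matches of the forbidden pattern `bb`. State S2 is a dead state reached once `bb` has occurred; every other state accepts. S0 means no part of `bb` is currently matched.
3 states suffice.
        a   b  
>* S0   S0  S1 
 * S1   S0  S2 
   S2   S2  S2 
(> = start, * = accepting)

start=S0; accept=S0,S1; S0-a>S0; S0-b>S1; S1-a>S0; S1-b>S2; S2-a>S2; S2-b>S2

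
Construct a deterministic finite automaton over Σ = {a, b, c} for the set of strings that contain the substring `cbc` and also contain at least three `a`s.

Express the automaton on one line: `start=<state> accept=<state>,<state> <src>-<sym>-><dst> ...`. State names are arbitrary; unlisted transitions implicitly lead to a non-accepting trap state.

start=s0 accept=s18,s19 s0-a->s1 s0-b->s0 s0-c->s2 s1-a->s3 s1-b->s1 s1-c->s4 s2-a->s1 s2-b->s5 s2-c->s2 s3-a->s6 s3-b->s3 s3-c->s7 s4-a->s3 s4-b->s8 s4-c->s4 s5-a->s1 s5-b->s0 s5-c->s9 s6-a->s10 s6-b->s6 s6-c->s11 s7-a->s6 s7-b->s12 s7-c->s7 s8-a->s3 s8-b->s1 s8-c->s13 s9-a->s13 s9-b->s9 s9-c->s9 s10-a->s10 s10-b->s10 s10-c->s14 s11-a->s10 s11-b->s15 s11-c->s11 s12-a->s6 s12-b->s3 s12-c->s16 s13-a->s16 s13-b->s13 s13-c->s13 s14-a->s10 s14-b->s17 s14-c->s14 s15-a->s10 s15-b->s6 s15-c->s18 s16-a->s18 s16-b->s16 s16-c->s16 s17-a->s10 s17-b->s10 s17-c->s19 s18-a->s19 s18-b->s18 s18-c->s18 s19-a->s19 s19-b->s19 s19-c->s19

Build one automaton per condition and run them in lockstep. The first has 4 states tracking whether and how much of `cbc` has been seen; the second has 5 states tracking the count of `a`s, saturating at 4. A product state is a pair (one from each), accepting exactly when both do.
20 states suffice.
          a    b    c  
>  s0     s1   s0   s2 
   s1     s3   s1   s4 
   s2     s1   s5   s2 
   s3     s6   s3   s7 
   s4     s3   s8   s4 
   s5     s1   s0   s9 
   s6    s10   s6  s11 
   s7     s6  s12   s7 
   s8     s3   s1  s13 
   s9    s13   s9   s9 
   s10   s10  s10  s14 
   s11   s10  s15  s11 
   s12    s6   s3  s16 
   s13   s16  s13  s13 
   s14   s10  s17  s14 
   s15   s10   s6  s18 
   s16   s18  s16  s16 
   s17   s10  s10  s19 
 * s18   s19  s18  s18 
 * s19   s19  s19  s19 
(> = start, * = accepting)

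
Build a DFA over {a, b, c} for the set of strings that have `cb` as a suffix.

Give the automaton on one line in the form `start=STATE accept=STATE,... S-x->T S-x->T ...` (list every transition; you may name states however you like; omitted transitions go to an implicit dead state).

Remember how much of `cb` the current input suffix matches. State q0 means no match yet; q1 means the last symbol is `c`; q2 means the last 2 symbols are `cb`. Only q2 accepts. On a mismatch, fall back to the longest proper suffix that is still a prefix of `cb`.
A 3-state machine:
        a   b   c  
>  q0   q0  q0  q1 
   q1   q0  q2  q1 
 * q2   q0  q0  q1 
(> = start, * = accepting)

start=q0 accept=q2 q0-a->q0 q0-b->q0 q0-c->q1 q1-a->q0 q1-b->q2 q1-c->q1 q2-a->q0 q2-b->q0 q2-c->q1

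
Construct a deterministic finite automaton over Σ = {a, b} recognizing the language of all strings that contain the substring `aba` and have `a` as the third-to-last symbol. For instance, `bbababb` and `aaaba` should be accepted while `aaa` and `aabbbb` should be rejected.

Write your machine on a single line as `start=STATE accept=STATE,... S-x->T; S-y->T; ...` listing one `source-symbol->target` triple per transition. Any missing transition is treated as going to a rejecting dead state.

Handle the two conditions separately and then intersect. The first has 4 states tracking whether and how much of `aba` has been seen; the second has 15 states tracking the last 3 symbols read. A product state is a pair (one from each), accepting exactly when both do.
A 22-state machine:
          a    b  
>  q0     q1   q2 
   q1     q3   q4 
   q2     q5   q6 
   q3     q7   q8 
   q4     q9  q10 
   q5    q11  q12 
   q6    q13  q14 
   q7     q7   q8 
   q8     q9  q10 
 * q9    q15  q16 
   q10   q13  q14 
   q11    q7   q8 
   q12    q9  q10 
   q13   q11  q12 
   q14   q13  q14 
   q15   q17  q18 
   q16    q9  q19 
 * q17   q17  q18 
 * q18    q9  q19 
 * q19   q20  q21 
   q20   q15  q16 
   q21   q20  q21 
(> = start, * = accepting)

start=q0; accept=q9,q17,q18,q19; q0-a->q1; q0-b->q2; q1-a->q3; q1-b->q4; q2-a->q5; q2-b->q6; q3-a->q7; q3-b->q8; q4-a->q9; q4-b->q10; q5-a->q11; q5-b->q12; q6-a->q13; q6-b->q14; q7-a->q7; q7-b->q8; q8-a->q9; q8-b->q10; q9-a->q15; q9-b->q16; q10-a->q13; q10-b->q14; q11-a->q7; q11-b->q8; q12-a->q9; q12-b->q10; q13-a->q11; q13-b->q12; q14-a->q13; q14-b->q14; q15-a->q17; q15-b->q18; q16-a->q9; q16-b->q19; q17-a->q17; q17-b->q18; q18-a->q9; q18-b->q19; q19-a->q20; q19-b->q21; q20-a->q15; q20-b->q16; q21-a->q20; q21-b->q21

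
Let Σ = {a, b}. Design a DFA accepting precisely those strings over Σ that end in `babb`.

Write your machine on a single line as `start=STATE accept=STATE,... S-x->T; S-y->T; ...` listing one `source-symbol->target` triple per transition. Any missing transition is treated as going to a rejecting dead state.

start=q0; accept=q4; q0-a->q0; q0-b->q1; q1-a->q2; q1-b->q1; q2-a->q0; q2-b->q3; q3-a->q2; q3-b->q4; q4-a->q2; q4-b->q1

Remember how much of `babb` the current input suffix matches. State q0 means no match yet; q1 means the last symbol is `b`; q2 means the last 2 symbols are `ba`; q3 means the last 3 symbols are `bab`; q4 means the last 4 symbols are `babb`. Only q4 accepts. On a mismatch, fall back to the longest proper suffix that is still a prefix of `babb`.
With 5 states:
        a   b  
>  q0   q0  q1 
   q1   q2  q1 
   q2   q0  q3 
   q3   q2  q4 
 * q4   q2  q1 
(> = start, * = accepting)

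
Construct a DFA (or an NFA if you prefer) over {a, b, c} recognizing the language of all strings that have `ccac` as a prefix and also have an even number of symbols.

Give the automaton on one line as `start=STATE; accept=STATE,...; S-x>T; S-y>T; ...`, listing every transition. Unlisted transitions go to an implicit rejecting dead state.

start=q0; accept=q6; q0-a>q1; q0-b>q1; q0-c>q2; q1-a>q3; q1-b>q3; q1-c>q3; q2-a>q3; q2-b>q3; q2-c>q4; q3-a>q1; q3-b>q1; q3-c>q1; q4-a>q5; q4-b>q1; q4-c>q1; q5-a>q3; q5-b>q3; q5-c>q6; q6-a>q7; q6-b>q7; q6-c>q7; q7-a>q6; q7-b>q6; q7-c>q6

Build one automaton per condition and run them in lockstep. One (6 states) tracks whether the input so far still matches the prefix `ccac`; the other (2 states) tracks the input length modulo 2. Each combined state is a pair, one component from each; accept when both components accept.
8 states suffice.
        a   b   c  
>  q0   q1  q1  q2 
   q1   q3  q3  q3 
   q2   q3  q3  q4 
   q3   q1  q1  q1 
   q4   q5  q1  q1 
   q5   q3  q3  q6 
 * q6   q7  q7  q7 
   q7   q6  q6  q6 
(> = start, * = accepting)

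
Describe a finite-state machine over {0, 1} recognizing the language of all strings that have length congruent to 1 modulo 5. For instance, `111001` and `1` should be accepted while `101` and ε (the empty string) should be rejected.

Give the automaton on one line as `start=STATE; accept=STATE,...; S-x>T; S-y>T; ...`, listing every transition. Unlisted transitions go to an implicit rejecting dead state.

Only the length mod 5 matters, so use a 5-cycle: from any state, every input symbol moves to the next state, wrapping q4 back to q0. Mark q1 accepting.
A 5-state machine:
        0   1  
>  q0   q1  q1 
 * q1   q2  q2 
   q2   q3  q3 
   q3   q4  q4 
   q4   q0  q0 
(> = start, * = accepting)

start=q0; accept=q1; q0-0>q1; q0-1>q1; q1-0>q2; q1-1>q2; q2-0>q3; q2-1>q3; q3-0>q4; q3-1>q4; q4-0>q0; q4-1>q0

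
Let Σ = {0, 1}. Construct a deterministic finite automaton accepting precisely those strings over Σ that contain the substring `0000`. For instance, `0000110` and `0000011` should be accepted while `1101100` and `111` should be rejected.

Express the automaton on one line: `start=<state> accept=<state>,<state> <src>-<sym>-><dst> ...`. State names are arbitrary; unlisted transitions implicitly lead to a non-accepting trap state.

Track how much of `0000` has been matched so far: state s0 is no progress, s4 is the absorbing accept state reached once `0000` has occurred. Intermediate states record partial matches; on a mismatch, fall back to the longest reusable overlap.
        0   1  
>  s0   s1  s0 
   s1   s2  s0 
   s2   s3  s0 
   s3   s4  s0 
 * s4   s4  s4 
(> = start, * = accepting)

start=s0 accept=s4 s0-0->s1 s0-1->s0 s1-0->s2 s1-1->s0 s2-0->s3 s2-1->s0 s3-0->s4 s3-1->s0 s4-0->s4 s4-1->s4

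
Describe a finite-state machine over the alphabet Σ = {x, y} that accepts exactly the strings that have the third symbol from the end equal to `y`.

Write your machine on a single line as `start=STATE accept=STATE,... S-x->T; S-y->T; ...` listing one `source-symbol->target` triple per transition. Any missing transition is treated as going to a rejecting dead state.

start=q0; accept=q11,q12,q13,q14; q0-x->q1; q0-y->q2; q1-x->q3; q1-y->q4; q2-x->q5; q2-y->q6; q3-x->q7; q3-y->q8; q4-x->q9; q4-y->q10; q5-x->q11; q5-y->q12; q6-x->q13; q6-y->q14; q7-x->q7; q7-y->q8; q8-x->q9; q8-y->q10; q9-x->q11; q9-y->q12; q10-x->q13; q10-y->q14; q11-x->q7; q11-y->q8; q12-x->q9; q12-y->q10; q13-x->q11; q13-y->q12; q14-x->q13; q14-y->q14

A DFA must remember the last 3 symbols (since which symbol is third-to-last isn't known until the input ends). Use one state per possible window of the last ≤3 symbols; accept from those whose window starts with `y`.
          x    y  
>  q0     q1   q2 
   q1     q3   q4 
   q2     q5   q6 
   q3     q7   q8 
   q4     q9  q10 
   q5    q11  q12 
   q6    q13  q14 
   q7     q7   q8 
   q8     q9  q10 
   q9    q11  q12 
   q10   q13  q14 
 * q11    q7   q8 
 * q12    q9  q10 
 * q13   q11  q12 
 * q14   q13  q14 
(> = start, * = accepting)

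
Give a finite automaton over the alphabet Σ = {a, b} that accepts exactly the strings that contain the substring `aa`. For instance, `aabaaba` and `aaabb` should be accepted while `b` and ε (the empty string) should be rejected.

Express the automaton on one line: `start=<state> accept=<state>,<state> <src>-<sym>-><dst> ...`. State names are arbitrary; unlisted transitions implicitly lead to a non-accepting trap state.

Track how much of `aa` has been matched so far: state q0 is no progress, q2 is the absorbing accept state reached once `aa` has occurred. Intermediate states record partial matches; on a mismatch, fall back to the longest reusable overlap.
With 3 states:
        a   b  
>  q0   q1  q0 
   q1   q2  q0 
 * q2   q2  q2 
(> = start, * = accepting)

start=q0 accept=q2 q0-a->q1 q0-b->q0 q1-a->q2 q1-b->q0 q2-a->q2 q2-b->q2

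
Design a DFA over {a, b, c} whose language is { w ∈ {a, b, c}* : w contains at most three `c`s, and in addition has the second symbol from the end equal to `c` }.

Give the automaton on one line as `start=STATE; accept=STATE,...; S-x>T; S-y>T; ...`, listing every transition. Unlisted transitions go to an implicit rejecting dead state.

start=q0; accept=q2,q3,q6,q7,q10; q0-a>q0; q0-b>q0; q0-c>q1; q1-a>q2; q1-b>q2; q1-c>q3; q2-a>q4; q2-b>q4; q2-c>q5; q3-a>q6; q3-b>q6; q3-c>q7; q4-a>q4; q4-b>q4; q4-c>q5; q5-a>q6; q5-b>q6; q5-c>q7; q6-a>q8; q6-b>q8; q6-c>q9; q7-a>q10; q7-b>q10; q7-c>q11; q8-a>q8; q8-b>q8; q8-c>q9; q9-a>q10; q9-b>q10; q9-c>q11; q10-a>q11; q10-b>q11; q10-c>q11; q11-a>q11; q11-b>q11; q11-c>q11

Handle the two conditions separately and then intersect. One (5 states) tracks the count of `c`s, saturating at 4; the other (13 states) tracks the last 2 symbols read. Each combined state is a pair, one component from each; accept when both components accept. After merging equivalent states the machine shrinks.
A 12-state machine:
          a    b    c  
>  q0     q0   q0   q1 
   q1     q2   q2   q3 
 * q2     q4   q4   q5 
 * q3     q6   q6   q7 
   q4     q4   q4   q5 
   q5     q6   q6   q7 
 * q6     q8   q8   q9 
 * q7    q10  q10  q11 
   q8     q8   q8   q9 
   q9    q10  q10  q11 
 * q10   q11  q11  q11 
   q11   q11  q11  q11 
(> = start, * = accepting)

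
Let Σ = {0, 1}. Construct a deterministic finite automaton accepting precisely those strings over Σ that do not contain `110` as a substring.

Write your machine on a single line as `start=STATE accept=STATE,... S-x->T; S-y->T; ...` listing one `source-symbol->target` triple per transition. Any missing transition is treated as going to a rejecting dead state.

Track partial matches of the forbidden pattern `110`. State q3 is a dead state reached once `110` has occurred; every other state accepts. q0 means no part of `110` is currently matched.
4 states suffice.
        0   1  
>* q0   q0  q1 
 * q1   q0  q2 
 * q2   q3  q2 
   q3   q3  q3 
(> = start, * = accepting)

start=q0; accept=q0,q1,q2; q0-0->q0; q0-1->q1; q1-0->q0; q1-1->q2; q2-0->q3; q2-1->q2; q3-0->q3; q3-1->q3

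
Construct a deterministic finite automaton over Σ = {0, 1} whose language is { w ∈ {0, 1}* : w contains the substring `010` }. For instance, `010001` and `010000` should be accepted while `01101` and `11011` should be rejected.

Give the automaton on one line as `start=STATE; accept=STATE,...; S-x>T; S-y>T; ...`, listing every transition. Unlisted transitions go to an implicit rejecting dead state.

start=q0; accept=q3; q0-0>q1; q0-1>q0; q1-0>q1; q1-1>q2; q2-0>q3; q2-1>q0; q3-0>q3; q3-1>q3

Track how much of `010` has been matched so far: state q0 is no progress, q3 is the absorbing accept state reached once `010` has occurred. Intermediate states record partial matches; on a mismatch, fall back to the longest reusable overlap.
A 4-state machine:
        0   1  
>  q0   q1  q0 
   q1   q1  q2 
   q2   q3  q0 
 * q3   q3  q3 
(> = start, * = accepting)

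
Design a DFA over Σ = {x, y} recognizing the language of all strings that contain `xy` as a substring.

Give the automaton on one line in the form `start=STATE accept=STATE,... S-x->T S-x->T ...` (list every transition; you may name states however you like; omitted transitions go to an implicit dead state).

start=q0 accept=q2 q0-x->q1 q0-y->q0 q1-x->q1 q1-y->q2 q2-x->q2 q2-y->q2

Track how much of `xy` has been matched so far: state q0 is no progress, q2 is the absorbing accept state reached once `xy` has occurred. Intermediate states record partial matches; on a mismatch, fall back to the longest reusable overlap.
A 3-state machine:
        x   y  
>  q0   q1  q0 
   q1   q1  q2 
 * q2   q2  q2 
(> = start, * = accepting)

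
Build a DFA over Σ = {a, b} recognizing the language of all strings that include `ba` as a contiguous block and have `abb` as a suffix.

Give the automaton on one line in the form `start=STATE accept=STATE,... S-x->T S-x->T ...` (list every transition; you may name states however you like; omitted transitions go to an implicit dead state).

Build one automaton per condition and run them in lockstep. One (3 states) tracks whether and how much of `ba` has been seen; the other (4 states) tracks how much of the suffix `abb` has currently been matched. Each combined state is a pair, one component from each; accept when both components accept.
        a   b  
>  q0   q1  q2 
   q1   q1  q3 
   q2   q4  q2 
   q3   q4  q5 
   q4   q4  q6 
   q5   q4  q2 
   q6   q4  q7 
 * q7   q4  q8 
   q8   q4  q8 
(> = start, * = accepting)

start=q0 accept=q7 q0-a->q1 q0-b->q2 q1-a->q1 q1-b->q3 q2-a->q4 q2-b->q2 q3-a->q4 q3-b->q5 q4-a->q4 q4-b->q6 q5-a->q4 q5-b->q2 q6-a->q4 q6-b->q7 q7-a->q4 q7-b->q8 q8-a->q4 q8-b->q8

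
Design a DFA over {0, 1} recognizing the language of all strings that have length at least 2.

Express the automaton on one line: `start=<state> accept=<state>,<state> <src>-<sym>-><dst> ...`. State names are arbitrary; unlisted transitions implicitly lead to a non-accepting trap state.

start=q0 accept=q2,q3 q0-0->q1 q0-1->q1 q1-0->q2 q1-1->q2 q2-0->q3 q2-1->q3 q3-0->q3 q3-1->q3

Count input length up to 3: every symbol moves from q0 toward q3, which means 'more than 2' and absorbs. Accept from {q2, q3}.
A 4-state machine:
        0   1  
>  q0   q1  q1 
   q1   q2  q2 
 * q2   q3  q3 
 * q3   q3  q3 
(> = start, * = accepting)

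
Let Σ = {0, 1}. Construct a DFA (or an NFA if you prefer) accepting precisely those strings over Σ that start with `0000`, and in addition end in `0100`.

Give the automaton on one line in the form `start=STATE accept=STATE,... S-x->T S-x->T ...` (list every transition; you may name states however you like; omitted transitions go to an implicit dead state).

start=A accept=N A-0->B A-1->C B-0->D B-1->E C-0->F C-1->C D-0->G D-1->E E-0->H E-1->C F-0->F F-1->E G-0->I G-1->E H-0->J H-1->E I-0->I I-1->K J-0->F J-1->E K-0->L K-1->M L-0->N L-1->K M-0->I M-1->M N-0->I N-1->K

Build one automaton per condition and run them in lockstep. The first has 6 states tracking whether the input so far still matches the prefix `0000`; the second has 5 states tracking how much of the suffix `0100` has currently been matched. A product state is a pair (one from each), accepting exactly when both do.
With 14 states:
       0  1 
>  A   B  C 
   B   D  E 
   C   F  C 
   D   G  E 
   E   H  C 
   F   F  E 
   G   I  E 
   H   J  E 
   I   I  K 
   J   F  E 
   K   L  M 
   L   N  K 
   M   I  M 
 * N   I  K 
(> = start, * = accepting)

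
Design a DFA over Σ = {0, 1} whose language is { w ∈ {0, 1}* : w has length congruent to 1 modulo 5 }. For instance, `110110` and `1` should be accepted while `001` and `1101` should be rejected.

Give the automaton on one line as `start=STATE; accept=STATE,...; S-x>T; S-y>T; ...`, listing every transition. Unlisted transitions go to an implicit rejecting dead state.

Only the length mod 5 matters, so use a 5-cycle: from any state, every input symbol moves to the next state, wrapping E back to A. Mark B accepting.
A 5-state machine:
       0  1 
>  A   B  B 
 * B   C  C 
   C   D  D 
   D   E  E 
   E   A  A 
(> = start, * = accepting)

start=A; accept=B; A-0>B; A-1>B; B-0>C; B-1>C; C-0>D; C-1>D; D-0>E; D-1>E; E-0>A; E-1>A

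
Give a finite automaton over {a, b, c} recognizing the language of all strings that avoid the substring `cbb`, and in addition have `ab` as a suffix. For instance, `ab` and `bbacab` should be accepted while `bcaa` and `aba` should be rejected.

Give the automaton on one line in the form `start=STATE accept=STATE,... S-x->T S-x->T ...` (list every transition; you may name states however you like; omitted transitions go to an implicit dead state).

Handle the two conditions separately and then intersect. The first has 4 states tracking partial matches of the forbidden pattern `cbb`; the second has 3 states tracking how much of the suffix `ab` has currently been matched. A product state is a pair (one from each), accepting exactly when both do.
With 8 states:
        a   b   c  
>  s0   s1  s0  s2 
   s1   s1  s3  s2 
   s2   s1  s4  s2 
 * s3   s1  s0  s2 
   s4   s1  s5  s2 
   s5   s6  s5  s5 
   s6   s6  s7  s5 
   s7   s6  s5  s5 
(> = start, * = accepting)

start=s0 accept=s3 s0-a->s1 s0-b->s0 s0-c->s2 s1-a->s1 s1-b->s3 s1-c->s2 s2-a->s1 s2-b->s4 s2-c->s2 s3-a->s1 s3-b->s0 s3-c->s2 s4-a->s1 s4-b->s5 s4-c->s2 s5-a->s6 s5-b->s5 s5-c->s5 s6-a->s6 s6-b->s7 s6-c->s5 s7-a->s6 s7-b->s5 s7-c->s5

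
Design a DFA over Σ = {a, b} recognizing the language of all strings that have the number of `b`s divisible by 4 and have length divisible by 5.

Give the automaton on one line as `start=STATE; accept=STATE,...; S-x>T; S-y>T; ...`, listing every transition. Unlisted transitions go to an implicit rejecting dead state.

start=s0; accept=s0; s0-a>s1; s0-b>s2; s1-a>s3; s1-b>s4; s2-a>s4; s2-b>s5; s3-a>s6; s3-b>s7; s4-a>s7; s4-b>s8; s5-a>s8; s5-b>s9; s6-a>s10; s6-b>s11; s7-a>s11; s7-b>s12; s8-a>s12; s8-b>s13; s9-a>s13; s9-b>s10; s10-a>s0; s10-b>s14; s11-a>s14; s11-b>s15; s12-a>s15; s12-b>s16; s13-a>s16; s13-b>s0; s14-a>s2; s14-b>s17; s15-a>s17; s15-b>s18; s16-a>s18; s16-b>s1; s17-a>s5; s17-b>s19; s18-a>s19; s18-b>s3; s19-a>s9; s19-b>s6

Build one automaton per condition and run them in lockstep. One (4 states) tracks the count of `b`s modulo 4; the other (5 states) tracks the input length modulo 5. Each combined state is a pair, one component from each; accept when both components accept.
20 states suffice.
          a    b  
>* s0     s1   s2 
   s1     s3   s4 
   s2     s4   s5 
   s3     s6   s7 
   s4     s7   s8 
   s5     s8   s9 
   s6    s10  s11 
   s7    s11  s12 
   s8    s12  s13 
   s9    s13  s10 
   s10    s0  s14 
   s11   s14  s15 
   s12   s15  s16 
   s13   s16   s0 
   s14    s2  s17 
   s15   s17  s18 
   s16   s18   s1 
   s17    s5  s19 
   s18   s19   s3 
   s19    s9   s6 
(> = start, * = accepting)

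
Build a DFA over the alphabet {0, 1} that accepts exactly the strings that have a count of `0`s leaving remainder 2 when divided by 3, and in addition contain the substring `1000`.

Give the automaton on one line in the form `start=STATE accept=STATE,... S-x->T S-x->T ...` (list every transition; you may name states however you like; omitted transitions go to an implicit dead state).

start=S0 accept=S14 S0-0->S1 S0-1->S2 S1-0->S3 S1-1->S4 S2-0->S5 S2-1->S2 S3-0->S0 S3-1->S6 S4-0->S7 S4-1->S4 S5-0->S8 S5-1->S4 S6-0->S9 S6-1->S6 S7-0->S10 S7-1->S6 S8-0->S11 S8-1->S6 S9-0->S12 S9-1->S2 S10-0->S13 S10-1->S2 S11-0->S13 S11-1->S11 S12-0->S14 S12-1->S4 S13-0->S14 S13-1->S13 S14-0->S11 S14-1->S14

Handle the two conditions separately and then intersect. One (3 states) tracks the count of `0`s modulo 3; the other (5 states) tracks whether and how much of `1000` has been seen. Each combined state is a pair, one component from each; accept when both components accept.
          0    1  
>  S0     S1   S2 
   S1     S3   S4 
   S2     S5   S2 
   S3     S0   S6 
   S4     S7   S4 
   S5     S8   S4 
   S6     S9   S6 
   S7    S10   S6 
   S8    S11   S6 
   S9    S12   S2 
   S10   S13   S2 
   S11   S13  S11 
   S12   S14   S4 
   S13   S14  S13 
 * S14   S11  S14 
(> = start, * = accepting)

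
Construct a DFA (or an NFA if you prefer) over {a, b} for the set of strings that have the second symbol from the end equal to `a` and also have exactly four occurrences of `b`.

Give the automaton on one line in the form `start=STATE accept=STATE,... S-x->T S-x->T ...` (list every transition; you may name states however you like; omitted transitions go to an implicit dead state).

start=s0 accept=s16,s19 s0-a->s1 s0-b->s2 s1-a->s3 s1-b->s4 s2-a->s5 s2-b->s6 s3-a->s3 s3-b->s4 s4-a->s5 s4-b->s6 s5-a->s7 s5-b->s8 s6-a->s9 s6-b->s10 s7-a->s7 s7-b->s8 s8-a->s9 s8-b->s10 s9-a->s11 s9-b->s12 s10-a->s13 s10-b->s14 s11-a->s11 s11-b->s12 s12-a->s13 s12-b->s14 s13-a->s15 s13-b->s16 s14-a->s17 s14-b->s18 s15-a->s15 s15-b->s16 s16-a->s17 s16-b->s18 s17-a->s19 s17-b->s20 s18-a->s21 s18-b->s18 s19-a->s19 s19-b->s20 s20-a->s21 s20-b->s18 s21-a->s22 s21-b->s20 s22-a->s22 s22-b->s20

Build one automaton per condition and run them in lockstep. The first has 7 states tracking the last 2 symbols read; the second has 6 states tracking the count of `b`s, saturating at 5. A product state is a pair (one from each), accepting exactly when both do.
          a    b  
>  s0     s1   s2 
   s1     s3   s4 
   s2     s5   s6 
   s3     s3   s4 
   s4     s5   s6 
   s5     s7   s8 
   s6     s9  s10 
   s7     s7   s8 
   s8     s9  s10 
   s9    s11  s12 
   s10   s13  s14 
   s11   s11  s12 
   s12   s13  s14 
   s13   s15  s16 
   s14   s17  s18 
   s15   s15  s16 
 * s16   s17  s18 
   s17   s19  s20 
   s18   s21  s18 
 * s19   s19  s20 
   s20   s21  s18 
   s21   s22  s20 
   s22   s22  s20 
(> = start, * = accepting)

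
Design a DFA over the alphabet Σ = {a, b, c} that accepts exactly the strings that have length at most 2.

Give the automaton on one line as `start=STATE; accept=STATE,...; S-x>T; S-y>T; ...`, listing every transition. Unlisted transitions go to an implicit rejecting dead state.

start=S0; accept=S0,S1,S2; S0-a>S1; S0-b>S1; S0-c>S1; S1-a>S2; S1-b>S2; S1-c>S2; S2-a>S3; S2-b>S3; S2-c>S3; S3-a>S3; S3-b>S3; S3-c>S3

Count input length up to 3: every symbol moves from S0 toward S3, which means 'more than 2' and absorbs. Accept from {S0, S1, S2}.
With 4 states:
        a   b   c  
>* S0   S1  S1  S1 
 * S1   S2  S2  S2 
 * S2   S3  S3  S3 
   S3   S3  S3  S3 
(> = start, * = accepting)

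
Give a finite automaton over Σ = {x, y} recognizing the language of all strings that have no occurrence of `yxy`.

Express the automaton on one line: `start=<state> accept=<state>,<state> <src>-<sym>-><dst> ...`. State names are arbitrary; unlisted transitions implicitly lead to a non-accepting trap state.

start=q0 accept=q0,q1,q2 q0-x->q0 q0-y->q1 q1-x->q2 q1-y->q1 q2-x->q0 q2-y->q3 q3-x->q3 q3-y->q3

Track partial matches of the forbidden pattern `yxy`. State q3 is a dead state reached once `yxy` has occurred; every other state accepts. q0 means no part of `yxy` is currently matched.
A 4-state machine:
        x   y  
>* q0   q0  q1 
 * q1   q2  q1 
 * q2   q0  q3 
   q3   q3  q3 
(> = start, * = accepting)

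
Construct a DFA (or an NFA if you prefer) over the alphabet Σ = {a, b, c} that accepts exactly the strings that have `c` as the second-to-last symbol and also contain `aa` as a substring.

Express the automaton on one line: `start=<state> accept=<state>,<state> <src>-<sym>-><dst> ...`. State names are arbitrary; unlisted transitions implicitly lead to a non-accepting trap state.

start=S0 accept=S4,S5 S0-a->S1 S0-b->S0 S0-c->S0 S1-a->S2 S1-b->S0 S1-c->S0 S2-a->S2 S2-b->S2 S2-c->S3 S3-a->S4 S3-b->S4 S3-c->S5 S4-a->S2 S4-b->S2 S4-c->S3 S5-a->S4 S5-b->S4 S5-c->S5

Handle the two conditions separately and then intersect. One (13 states) tracks the last 2 symbols read; the other (3 states) tracks whether and how much of `aa` has been seen. Each combined state is a pair, one component from each; accept when both components accept. Equivalent product states are then merged.
6 states suffice.
        a   b   c  
>  S0   S1  S0  S0 
   S1   S2  S0  S0 
   S2   S2  S2  S3 
   S3   S4  S4  S5 
 * S4   S2  S2  S3 
 * S5   S4  S4  S5 
(> = start, * = accepting)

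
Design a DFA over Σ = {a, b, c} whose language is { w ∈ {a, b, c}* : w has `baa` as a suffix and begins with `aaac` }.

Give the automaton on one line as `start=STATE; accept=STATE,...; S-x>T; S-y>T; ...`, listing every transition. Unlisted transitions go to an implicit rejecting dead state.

Run two small machines in parallel and take their product. One (4 states) tracks how much of the suffix `baa` has currently been matched; the other (6 states) tracks whether the input so far still matches the prefix `aaac`. Each combined state is a pair, one component from each; accept when both components accept. Minimizing collapses redundant product states.
        a   b   c  
>  q0   q1  q2  q2 
   q1   q3  q2  q2 
   q2   q2  q2  q2 
   q3   q4  q2  q2 
   q4   q2  q2  q5 
   q5   q5  q6  q5 
   q6   q7  q6  q5 
   q7   q8  q6  q5 
 * q8   q5  q6  q5 
(> = start, * = accepting)

start=q0; accept=q8; q0-a>q1; q0-b>q2; q0-c>q2; q1-a>q3; q1-b>q2; q1-c>q2; q2-a>q2; q2-b>q2; q2-c>q2; q3-a>q4; q3-b>q2; q3-c>q2; q4-a>q2; q4-b>q2; q4-c>q5; q5-a>q5; q5-b>q6; q5-c>q5; q6-a>q7; q6-b>q6; q6-c>q5; q7-a>q8; q7-b>q6; q7-c>q5; q8-a>q5; q8-b>q6; q8-c>q5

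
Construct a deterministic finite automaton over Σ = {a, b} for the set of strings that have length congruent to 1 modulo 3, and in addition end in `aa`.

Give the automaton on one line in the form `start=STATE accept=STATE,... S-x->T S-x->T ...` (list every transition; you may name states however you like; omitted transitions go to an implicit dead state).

start=q0 accept=q4 q0-a->q1 q0-b->q1 q1-a->q2 q1-b->q2 q2-a->q3 q2-b->q0 q3-a->q4 q3-b->q1 q4-a->q2 q4-b->q2

Handle the two conditions separately and then intersect. The first has 3 states tracking the input length modulo 3; the second has 3 states tracking how much of the suffix `aa` has currently been matched. A product state is a pair (one from each), accepting exactly when both do. Minimizing collapses redundant product states.
A 5-state machine:
        a   b  
>  q0   q1  q1 
   q1   q2  q2 
   q2   q3  q0 
   q3   q4  q1 
 * q4   q2  q2 
(> = start, * = accepting)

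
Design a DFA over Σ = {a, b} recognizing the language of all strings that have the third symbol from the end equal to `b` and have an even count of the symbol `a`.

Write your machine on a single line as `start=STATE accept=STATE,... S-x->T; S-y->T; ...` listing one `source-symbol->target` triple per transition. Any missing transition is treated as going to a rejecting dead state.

start=s0; accept=s8,s9,s10,s11; s0-a->s1; s0-b->s2; s1-a->s0; s1-b->s3; s2-a->s4; s2-b->s5; s3-a->s6; s3-b->s7; s4-a->s8; s4-b->s3; s5-a->s4; s5-b->s9; s6-a->s1; s6-b->s10; s7-a->s11; s7-b->s7; s8-a->s1; s8-b->s2; s9-a->s4; s9-b->s9; s10-a->s4; s10-b->s5; s11-a->s1; s11-b->s10

Run two small machines in parallel and take their product. One (15 states) tracks the last 3 symbols read; the other (2 states) tracks the count of `a`s modulo 2. Each combined state is a pair, one component from each; accept when both components accept. Minimizing collapses redundant product states.
          a    b  
>  s0     s1   s2 
   s1     s0   s3 
   s2     s4   s5 
   s3     s6   s7 
   s4     s8   s3 
   s5     s4   s9 
   s6     s1  s10 
   s7    s11   s7 
 * s8     s1   s2 
 * s9     s4   s9 
 * s10    s4   s5 
 * s11    s1  s10 
(> = start, * = accepting)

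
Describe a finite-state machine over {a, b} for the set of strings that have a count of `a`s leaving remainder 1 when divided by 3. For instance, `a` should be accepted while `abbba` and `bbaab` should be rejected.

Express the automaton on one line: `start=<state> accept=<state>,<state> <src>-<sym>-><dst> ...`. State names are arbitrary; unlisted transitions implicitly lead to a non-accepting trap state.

The only thing that matters is how many `a`s have appeared, reduced mod 3. Use one state per residue: q0 for 0, …, q2 for 2. Reading `a` moves to the next residue; anything else stays put. q1 is accepting.
        a   b  
>  q0   q1  q0 
 * q1   q2  q1 
   q2   q0  q2 
(> = start, * = accepting)

start=q0 accept=q1 q0-a->q1 q0-b->q0 q1-a->q2 q1-b->q1 q2-a->q0 q2-b->q2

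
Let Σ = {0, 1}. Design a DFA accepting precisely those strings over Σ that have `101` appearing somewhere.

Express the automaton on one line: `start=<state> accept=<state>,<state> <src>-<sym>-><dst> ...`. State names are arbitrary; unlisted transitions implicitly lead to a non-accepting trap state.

Track how much of `101` has been matched so far: state q0 is no progress, q3 is the absorbing accept state reached once `101` has occurred. Intermediate states record partial matches; on a mismatch, fall back to the longest reusable overlap.
4 states suffice.
        0   1  
>  q0   q0  q1 
   q1   q2  q1 
   q2   q0  q3 
 * q3   q3  q3 
(> = start, * = accepting)

start=q0 accept=q3 q0-0->q0 q0-1->q1 q1-0->q2 q1-1->q1 q2-0->q0 q2-1->q3 q3-0->q3 q3-1->q3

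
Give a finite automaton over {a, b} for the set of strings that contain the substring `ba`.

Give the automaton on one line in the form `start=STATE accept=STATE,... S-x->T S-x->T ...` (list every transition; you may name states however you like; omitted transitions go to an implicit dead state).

start=S0 accept=S2 S0-a->S0 S0-b->S1 S1-a->S2 S1-b->S1 S2-a->S2 S2-b->S2

States S0..S1 record the length of the longest prefix of `ba` that matches the current input suffix. Reaching S2 means `ba` has been seen, and we stay there forever. Accept from S2.
With 3 states:
        a   b  
>  S0   S0  S1 
   S1   S2  S1 
 * S2   S2  S2 
(> = start, * = accepting)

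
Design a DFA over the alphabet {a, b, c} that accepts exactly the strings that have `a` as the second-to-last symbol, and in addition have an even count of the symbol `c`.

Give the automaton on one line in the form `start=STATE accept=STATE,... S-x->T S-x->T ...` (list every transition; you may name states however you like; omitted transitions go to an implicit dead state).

start=s0 accept=s3,s4 s0-a->s1 s0-b->s0 s0-c->s2 s1-a->s3 s1-b->s4 s1-c->s2 s2-a->s5 s2-b->s2 s2-c->s0 s3-a->s3 s3-b->s4 s3-c->s2 s4-a->s1 s4-b->s0 s4-c->s2 s5-a->s5 s5-b->s2 s5-c->s4

Handle the two conditions separately and then intersect. One (13 states) tracks the last 2 symbols read; the other (2 states) tracks the count of `c`s modulo 2. Each combined state is a pair, one component from each; accept when both components accept. Equivalent product states are then merged.
With 6 states:
        a   b   c  
>  s0   s1  s0  s2 
   s1   s3  s4  s2 
   s2   s5  s2  s0 
 * s3   s3  s4  s2 
 * s4   s1  s0  s2 
   s5   s5  s2  s4 
(> = start, * = accepting)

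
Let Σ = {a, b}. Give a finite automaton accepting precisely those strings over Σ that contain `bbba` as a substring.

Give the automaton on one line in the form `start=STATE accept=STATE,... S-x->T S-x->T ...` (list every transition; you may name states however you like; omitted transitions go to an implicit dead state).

start=s0 accept=s4 s0-a->s0 s0-b->s1 s1-a->s0 s1-b->s2 s2-a->s0 s2-b->s3 s3-a->s4 s3-b->s3 s4-a->s4 s4-b->s4

Track how much of `bbba` has been matched so far: state s0 is no progress, s4 is the absorbing accept state reached once `bbba` has occurred. Intermediate states record partial matches; on a mismatch, fall back to the longest reusable overlap.
A 5-state machine:
        a   b  
>  s0   s0  s1 
   s1   s0  s2 
   s2   s0  s3 
   s3   s4  s3 
 * s4   s4  s4 
(> = start, * = accepting)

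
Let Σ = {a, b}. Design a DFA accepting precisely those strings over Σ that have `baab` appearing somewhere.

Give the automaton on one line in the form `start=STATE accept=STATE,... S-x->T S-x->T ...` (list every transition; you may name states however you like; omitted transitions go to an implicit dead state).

States q0..q3 record the length of the longest prefix of `baab` that matches the current input suffix. Reaching q4 means `baab` has been seen, and we stay there forever. Accept from q4.
A 5-state machine:
        a   b  
>  q0   q0  q1 
   q1   q2  q1 
   q2   q3  q1 
   q3   q0  q4 
 * q4   q4  q4 
(> = start, * = accepting)

start=q0 accept=q4 q0-a->q0 q0-b->q1 q1-a->q2 q1-b->q1 q2-a->q3 q2-b->q1 q3-a->q0 q3-b->q4 q4-a->q4 q4-b->q4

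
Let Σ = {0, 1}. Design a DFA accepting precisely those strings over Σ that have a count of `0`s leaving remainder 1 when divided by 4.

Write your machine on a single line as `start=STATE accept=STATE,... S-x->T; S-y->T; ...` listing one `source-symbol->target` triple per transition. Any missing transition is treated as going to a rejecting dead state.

start=A; accept=B; A-0->B; A-1->A; B-0->C; B-1->B; C-0->D; C-1->C; D-0->A; D-1->D

The only thing that matters is how many `0`s have appeared, reduced mod 4. Use one state per residue: A for 0, …, D for 3. Reading `0` moves to the next residue; anything else stays put. B is accepting.
       0  1 
>  A   B  A 
 * B   C  B 
   C   D  C 
   D   A  D 
(> = start, * = accepting)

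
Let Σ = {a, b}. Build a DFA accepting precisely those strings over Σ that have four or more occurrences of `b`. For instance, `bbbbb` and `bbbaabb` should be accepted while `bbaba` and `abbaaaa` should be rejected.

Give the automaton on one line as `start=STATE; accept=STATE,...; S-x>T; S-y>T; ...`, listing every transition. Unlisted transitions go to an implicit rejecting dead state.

Count `b`s, saturating at 5: states q0 through q4 mean 0 through 4 `b`s seen; q5 means more than 4. Each `b` increments (capped at q5); other symbols loop. Accept from {q4, q5}.
With 6 states:
        a   b  
>  q0   q0  q1 
   q1   q1  q2 
   q2   q2  q3 
   q3   q3  q4 
 * q4   q4  q5 
 * q5   q5  q5 
(> = start, * = accepting)

start=q0; accept=q4,q5; q0-a>q0; q0-b>q1; q1-a>q1; q1-b>q2; q2-a>q2; q2-b>q3; q3-a>q3; q3-b>q4; q4-a>q4; q4-b>q5; q5-a>q5; q5-b>q5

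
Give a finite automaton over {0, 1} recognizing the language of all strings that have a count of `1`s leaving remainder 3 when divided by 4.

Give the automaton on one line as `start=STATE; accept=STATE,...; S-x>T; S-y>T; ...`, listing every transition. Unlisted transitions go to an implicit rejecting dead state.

start=S0; accept=S3; S0-0>S0; S0-1>S1; S1-0>S1; S1-1>S2; S2-0>S2; S2-1>S3; S3-0>S3; S3-1>S0

Keep the running count of `1`s modulo 4: each `1` advances along the cycle S0 → S1 → S2 → S3 → S0 while other symbols loop. Accept at S3.
A 4-state machine:
        0   1  
>  S0   S0  S1 
   S1   S1  S2 
   S2   S2  S3 
 * S3   S3  S0 
(> = start, * = accepting)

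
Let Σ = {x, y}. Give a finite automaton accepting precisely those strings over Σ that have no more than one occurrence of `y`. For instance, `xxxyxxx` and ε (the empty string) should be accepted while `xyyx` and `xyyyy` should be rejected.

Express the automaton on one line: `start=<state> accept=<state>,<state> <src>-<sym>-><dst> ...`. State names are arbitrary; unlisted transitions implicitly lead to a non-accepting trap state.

start=q0 accept=q0,q1 q0-x->q0 q0-y->q1 q1-x->q1 q1-y->q2 q2-x->q2 q2-y->q2

Only the number of `y`s matters, and only up to 2. Make a chain q0 → q1 → q2 advanced by each `y` (with q2 absorbing); every other symbol self-loops. The accepting set is {q0, q1}.
3 states suffice.
        x   y  
>* q0   q0  q1 
 * q1   q1  q2 
   q2   q2  q2 
(> = start, * = accepting)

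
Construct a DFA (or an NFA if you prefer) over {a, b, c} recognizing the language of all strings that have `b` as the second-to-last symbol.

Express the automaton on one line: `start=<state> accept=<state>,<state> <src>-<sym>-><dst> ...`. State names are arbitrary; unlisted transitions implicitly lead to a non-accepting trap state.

start=q0 accept=q7,q8,q9 q0-a->q1 q0-b->q2 q0-c->q3 q1-a->q4 q1-b->q5 q1-c->q6 q2-a->q7 q2-b->q8 q2-c->q9 q3-a->q10 q3-b->q11 q3-c->q12 q4-a->q4 q4-b->q5 q4-c->q6 q5-a->q7 q5-b->q8 q5-c->q9 q6-a->q10 q6-b->q11 q6-c->q12 q7-a->q4 q7-b->q5 q7-c->q6 q8-a->q7 q8-b->q8 q8-c->q9 q9-a->q10 q9-b->q11 q9-c->q12 q10-a->q4 q10-b->q5 q10-c->q6 q11-a->q7 q11-b->q8 q11-c->q9 q12-a->q10 q12-b->q11 q12-c->q12

A DFA must remember the last 2 symbols (since which symbol is second-to-last isn't known until the input ends). Use one state per possible window of the last ≤2 symbols; accept from those whose window starts with `b`.
A 13-state machine:
          a    b    c  
>  q0     q1   q2   q3 
   q1     q4   q5   q6 
   q2     q7   q8   q9 
   q3    q10  q11  q12 
   q4     q4   q5   q6 
   q5     q7   q8   q9 
   q6    q10  q11  q12 
 * q7     q4   q5   q6 
 * q8     q7   q8   q9 
 * q9    q10  q11  q12 
   q10    q4   q5   q6 
   q11    q7   q8   q9 
   q12   q10  q11  q12 
(> = start, * = accepting)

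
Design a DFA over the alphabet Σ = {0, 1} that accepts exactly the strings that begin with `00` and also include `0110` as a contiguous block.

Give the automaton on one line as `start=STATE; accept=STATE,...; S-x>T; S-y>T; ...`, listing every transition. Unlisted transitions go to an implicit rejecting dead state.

Handle the two conditions separately and then intersect. The first has 4 states tracking whether the input so far still matches the prefix `00`; the second has 5 states tracking whether and how much of `0110` has been seen. A product state is a pair (one from each), accepting exactly when both do. After merging equivalent states the machine shrinks.
With 8 states:
        0   1  
>  S0   S1  S2 
   S1   S3  S2 
   S2   S2  S2 
   S3   S3  S4 
   S4   S3  S5 
   S5   S6  S7 
 * S6   S6  S6 
   S7   S3  S7 
(> = start, * = accepting)

start=S0; accept=S6; S0-0>S1; S0-1>S2; S1-0>S3; S1-1>S2; S2-0>S2; S2-1>S2; S3-0>S3; S3-1>S4; S4-0>S3; S4-1>S5; S5-0>S6; S5-1>S7; S6-0>S6; S6-1>S6; S7-0>S3; S7-1>S7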